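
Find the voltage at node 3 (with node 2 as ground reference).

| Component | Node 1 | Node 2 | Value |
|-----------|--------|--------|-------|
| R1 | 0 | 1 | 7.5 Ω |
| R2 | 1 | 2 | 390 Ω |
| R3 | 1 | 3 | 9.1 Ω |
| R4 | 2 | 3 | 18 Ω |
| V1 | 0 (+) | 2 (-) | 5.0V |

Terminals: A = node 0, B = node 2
Nodal analysis, taking node 2 as the 0 V reference.
Source V1 fixes V_0 = 5 V.
KCL at each unknown node (sum of currents leaving = 0; resistances in Ω):
  Node 1: (V_1 - 5)/7.5 + (V_1 - 0)/390 + (V_1 - V_3)/9.1 = 0
  Node 3: (V_3 - V_1)/9.1 + (V_3 - 0)/18 = 0
Collecting terms (coefficients in siemens):
  0.2458·V_1 - 0.1099·V_3 = 0.6667
  0.1654·V_3 - 0.1099·V_1 = 0
Determinant D = (0.2458)(0.1654) - (-0.1099)(-0.1099) = 0.02859
V_1 = [(0.6667)(0.1654) - (-0.1099)(0)]/D = 3.858 V
V_3 = [(0.2458)(0) - (0.6667)(-0.1099)]/D = 2.563 V
The requested potential is V_3 = 2.563 V.

Final answer: V_3 = 2.563 V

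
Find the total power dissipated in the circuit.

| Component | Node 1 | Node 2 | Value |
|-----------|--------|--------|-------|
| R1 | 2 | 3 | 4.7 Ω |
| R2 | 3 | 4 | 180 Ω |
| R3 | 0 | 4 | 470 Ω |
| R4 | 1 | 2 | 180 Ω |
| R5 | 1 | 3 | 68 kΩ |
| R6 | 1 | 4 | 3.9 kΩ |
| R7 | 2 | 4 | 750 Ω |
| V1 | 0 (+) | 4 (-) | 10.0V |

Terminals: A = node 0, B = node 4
Nodal analysis, taking node 4 as the 0 V reference.
Source V1 fixes V_0 = 10 V.
KCL at each unknown node (sum of currents leaving = 0; resistances in Ω):
  Node 1: (V_1 - V_2)/180 + (V_1 - V_3)/68000 + (V_1 - 0)/3900 = 0
  Node 2: (V_2 - V_3)/4.7 + (V_2 - V_1)/180 + (V_2 - 0)/750 = 0
  Node 3: (V_3 - V_2)/4.7 + (V_3 - 0)/180 + (V_3 - V_1)/68000 = 0
Collecting terms (coefficients in siemens):
  0.005827·V_1 - 0.005556·V_2 - 0.00001471·V_3 = 0
  0.2197·V_2 - 0.005556·V_1 - 0.2128·V_3 = 0
  0.2183·V_3 - 0.00001471·V_1 - 0.2128·V_2 = 0
Solving these 3 simultaneous equations (Gaussian elimination) gives:
  V_1 = 0 V, V_2 = 0 V, V_3 = 0 V
Power in each resistor, P = (ΔV)²/R:
  P_R1 = (0 - 0)²/4.7 = 0 W
  P_R2 = (0 - 0)²/180 = 0 W
  P_R3 = (10 - 0)²/470 = 0.2128 W
  P_R4 = (0 - 0)²/180 = 0 W
  P_R5 = (0 - 0)²/68000 = 0 W
  P_R6 = (0 - 0)²/3900 = 0 W
  P_R7 = (0 - 0)²/750 = 0 W
P_total = P_R1 + P_R2 + P_R3 + P_R4 + P_R5 + P_R6 + P_R7 = 0.2128 W

Final answer: 0.2128 W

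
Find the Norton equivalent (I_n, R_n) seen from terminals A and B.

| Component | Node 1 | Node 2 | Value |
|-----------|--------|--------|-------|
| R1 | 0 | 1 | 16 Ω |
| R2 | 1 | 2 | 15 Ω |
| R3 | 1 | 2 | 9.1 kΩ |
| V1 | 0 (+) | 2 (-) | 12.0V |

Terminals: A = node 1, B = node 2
Find the Thévenin equivalent first; then I_n = V_th/R_th and R_n = R_th.
Step 1 — V_th is the open-circuit voltage V_A - V_B (nothing connected across the terminals).
Nodal analysis, taking node 2 as the 0 V reference.
Source V1 fixes V_0 = 12 V.
KCL at each unknown node (sum of currents leaving = 0; resistances in Ω):
  Node 1: (V_1 - 12)/16 + (V_1 - 0)/15 + (V_1 - 0)/9100 = 0
Collecting terms: 0.1293 × V_1 = 0.75  =>  V_1 = 5.802 V
V_th = V_1 - V_2 = 5.802 - 0 = 5.802 V
Step 2 — R_th: zero the source — replace V1 by a short circuit (node 2 merges into node 0) — and find the resistance seen between A (node 1) and B (node 0).
Reduce the network between node 1 (A) and node 0 (B) by series/parallel combination:
  Rp1 = R1 ‖ R2 ‖ R3 (parallel, all between nodes 0 and 1) = 1/(1/16 + 1/15 + 1/9100) = 7.735 Ω
R_th = 7.735 Ω
I_n = V_th/R_th = 5.802/7.735 = 0.75 A, and R_n = R_th = 7.735 Ω

Final answer: I_n = 0.75 A, R_n = 7.735 Ω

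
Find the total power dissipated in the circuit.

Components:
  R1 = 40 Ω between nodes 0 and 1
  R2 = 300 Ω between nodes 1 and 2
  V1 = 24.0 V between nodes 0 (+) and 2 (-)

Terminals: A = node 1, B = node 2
Nodal analysis, taking node 2 as the 0 V reference.
Source V1 fixes V_0 = 24 V.
KCL at each unknown node (sum of currents leaving = 0; resistances in Ω):
  Node 1: (V_1 - 24)/40 + (V_1 - 0)/300 = 0
Collecting terms: 0.02833 × V_1 = 0.6  =>  V_1 = 21.18 V
Power in each resistor, P = (ΔV)²/R:
  P_R1 = (24 - 21.18)²/40 = 0.1993 W
  P_R2 = (21.18 - 0)²/300 = 1.495 W
P_total = P_R1 + P_R2 = 1.694 W

Final answer: 1.694 W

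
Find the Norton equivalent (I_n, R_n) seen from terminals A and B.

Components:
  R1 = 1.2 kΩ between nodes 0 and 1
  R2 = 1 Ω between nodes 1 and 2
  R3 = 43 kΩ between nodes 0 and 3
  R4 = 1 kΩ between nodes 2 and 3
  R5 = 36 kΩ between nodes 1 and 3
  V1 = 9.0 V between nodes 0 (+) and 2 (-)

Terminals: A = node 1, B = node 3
Find the Thévenin equivalent first; then I_n = V_th/R_th and R_n = R_th.
Step 1 — V_th is the open-circuit voltage V_A - V_B (nothing connected across the terminals).
Nodal analysis, taking node 2 as the 0 V reference.
Source V1 fixes V_0 = 9 V.
KCL at each unknown node (sum of currents leaving = 0; resistances in Ω):
  Node 1: (V_1 - 9)/1200 + (V_1 - 0)/1 + (V_1 - V_3)/36000 = 0
  Node 3: (V_3 - 9)/43000 + (V_3 - 0)/1000 + (V_3 - V_1)/36000 = 0
Collecting terms (coefficients in siemens):
  1.001·V_1 - 0.00002778·V_3 = 0.0075
  0.001051·V_3 - 0.00002778·V_1 = 0.0002093
Determinant D = (1.001)(0.001051) - (-0.00002778)(-0.00002778) = 0.001052
V_1 = [(0.0075)(0.001051) - (-0.00002778)(0.0002093)]/D = 0.007499 V
V_3 = [(1.001)(0.0002093) - (0.0075)(-0.00002778)]/D = 0.1993 V
V_th = V_1 - V_3 = 0.007499 - 0.1993 = -0.1918 V
Step 2 — R_th: zero the source — replace V1 by a short circuit (node 2 merges into node 0) — and find the resistance seen between A (node 1) and B (node 3).
Reduce the network between node 1 (A) and node 3 (B) by series/parallel combination:
  Rp1 = R1 ‖ R2 (parallel, both between nodes 0 and 1) = 1/(1/1200 + 1/1) = 0.9992 Ω
  Rp2 = R3 ‖ R4 (parallel, both between nodes 0 and 3) = 1/(1/43000 + 1/1000) = 977.3 Ω
  Rs1 = Rp1 + Rp2 (series, joined only at node 0) = 0.9992 + 977.3 = 978.3 Ω
  Rp3 = R5 ‖ Rs1 (parallel, both between nodes 1 and 3) = 1/(1/36000 + 1/978.3) = 952.4 Ω
R_th = 952.4 Ω
I_n = V_th/R_th = -0.1918/952.4 = -0.0002014 A, and R_n = R_th = 952.4 Ω

Final answer: I_n = -0.0002014 A, R_n = 952.4 Ω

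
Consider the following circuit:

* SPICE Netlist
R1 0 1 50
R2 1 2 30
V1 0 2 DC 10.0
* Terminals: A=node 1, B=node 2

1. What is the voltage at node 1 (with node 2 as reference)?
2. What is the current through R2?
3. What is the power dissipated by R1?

Nodal analysis, taking node 2 as the 0 V reference.
Source V1 fixes V_0 = 10 V.
KCL at each unknown node (sum of currents leaving = 0; resistances in Ω):
  Node 1: (V_1 - 10)/50 + (V_1 - 0)/30 = 0
Collecting terms: 0.05333 × V_1 = 0.2  =>  V_1 = 3.75 V
Part 1:
  Read off the nodal solution: V_1 = 3.75 V
Part 2:
  I_R2 = (V_1 - V_2)/R2 = (3.75 - 0)/30 = 0.125 A
  Magnitude: I_R2 = 0.125 A
Part 3:
  I_R1 = (V_0 - V_1)/R1 = (10 - 3.75)/50 = 0.125 A
  P_R1 = I_R1² × R1 = (0.125)² × 50 = 0.7812 W

Final answers:
1. V_1 = 3.75 V
2. I_R2 = 0.125 A
3. P_R1 = 0.7812 W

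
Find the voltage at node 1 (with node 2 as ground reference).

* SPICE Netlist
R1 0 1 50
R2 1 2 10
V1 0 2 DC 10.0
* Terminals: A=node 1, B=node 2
Nodal analysis, taking node 2 as the 0 V reference.
Source V1 fixes V_0 = 10 V.
KCL at each unknown node (sum of currents leaving = 0; resistances in Ω):
  Node 1: (V_1 - 10)/50 + (V_1 - 0)/10 = 0
Collecting terms: 0.12 × V_1 = 0.2  =>  V_1 = 1.667 V
The requested potential is V_1 = 1.667 V.

Final answer: V_1 = 1.667 V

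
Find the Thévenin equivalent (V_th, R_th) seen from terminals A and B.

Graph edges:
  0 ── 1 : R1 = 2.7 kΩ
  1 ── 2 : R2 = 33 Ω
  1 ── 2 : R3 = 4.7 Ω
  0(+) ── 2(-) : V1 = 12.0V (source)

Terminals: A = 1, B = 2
Step 1 — V_th is the open-circuit voltage V_A - V_B (nothing connected across the terminals).
Nodal analysis, taking node 2 as the 0 V reference.
Source V1 fixes V_0 = 12 V.
KCL at each unknown node (sum of currents leaving = 0; resistances in Ω):
  Node 1: (V_1 - 12)/2700 + (V_1 - 0)/33 + (V_1 - 0)/4.7 = 0
Collecting terms: 0.2434 × V_1 = 0.004444  =>  V_1 = 0.01826 V
V_th = V_1 - V_2 = 0.01826 - 0 = 0.01826 V
Step 2 — R_th: zero the source — replace V1 by a short circuit (node 2 merges into node 0) — and find the resistance seen between A (node 1) and B (node 0).
Reduce the network between node 1 (A) and node 0 (B) by series/parallel combination:
  Rp1 = R1 ‖ R2 ‖ R3 (parallel, all between nodes 0 and 1) = 1/(1/2700 + 1/33 + 1/4.7) = 4.108 Ω
R_th = 4.108 Ω

Final answer: V_th = 0.01826 V, R_th = 4.108 Ω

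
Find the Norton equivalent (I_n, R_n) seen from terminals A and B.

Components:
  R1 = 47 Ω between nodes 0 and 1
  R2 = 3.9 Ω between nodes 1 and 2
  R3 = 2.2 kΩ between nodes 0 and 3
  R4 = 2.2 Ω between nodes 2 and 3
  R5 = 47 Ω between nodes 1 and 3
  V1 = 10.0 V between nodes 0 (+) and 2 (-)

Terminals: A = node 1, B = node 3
Find the Thévenin equivalent first; then I_n = V_th/R_th and R_n = R_th.
Step 1 — V_th is the open-circuit voltage V_A - V_B (nothing connected across the terminals).
Nodal analysis, taking node 2 as the 0 V reference.
Source V1 fixes V_0 = 10 V.
KCL at each unknown node (sum of currents leaving = 0; resistances in Ω):
  Node 1: (V_1 - 10)/47 + (V_1 - 0)/3.9 + (V_1 - V_3)/47 = 0
  Node 3: (V_3 - 10)/2200 + (V_3 - 0)/2.2 + (V_3 - V_1)/47 = 0
Collecting terms (coefficients in siemens):
  0.299·V_1 - 0.02128·V_3 = 0.2128
  0.4763·V_3 - 0.02128·V_1 = 0.004545
Determinant D = (0.299)(0.4763) - (-0.02128)(-0.02128) = 0.1419
V_1 = [(0.2128)(0.4763) - (-0.02128)(0.004545)]/D = 0.7146 V
V_3 = [(0.299)(0.004545) - (0.2128)(-0.02128)]/D = 0.04147 V
V_th = V_1 - V_3 = 0.7146 - 0.04147 = 0.6732 V
Step 2 — R_th: zero the source — replace V1 by a short circuit (node 2 merges into node 0) — and find the resistance seen between A (node 1) and B (node 3).
Reduce the network between node 1 (A) and node 3 (B) by series/parallel combination:
  Rp1 = R1 ‖ R2 (parallel, both between nodes 0 and 1) = 1/(1/47 + 1/3.9) = 3.601 Ω
  Rp2 = R3 ‖ R4 (parallel, both between nodes 0 and 3) = 1/(1/2200 + 1/2.2) = 2.198 Ω
  Rs1 = Rp1 + Rp2 (series, joined only at node 0) = 3.601 + 2.198 = 5.799 Ω
  Rp3 = R5 ‖ Rs1 (parallel, both between nodes 1 and 3) = 1/(1/47 + 1/5.799) = 5.162 Ω
R_th = 5.162 Ω
I_n = V_th/R_th = 0.6732/5.162 = 0.1304 A, and R_n = R_th = 5.162 Ω

Final answer: I_n = 0.1304 A, R_n = 5.162 Ω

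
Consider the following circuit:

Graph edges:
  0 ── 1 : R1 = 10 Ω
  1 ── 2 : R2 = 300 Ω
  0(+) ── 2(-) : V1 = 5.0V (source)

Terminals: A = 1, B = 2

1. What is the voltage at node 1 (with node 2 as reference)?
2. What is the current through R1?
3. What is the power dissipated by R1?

Nodal analysis, taking node 2 as the 0 V reference.
Source V1 fixes V_0 = 5 V.
KCL at each unknown node (sum of currents leaving = 0; resistances in Ω):
  Node 1: (V_1 - 5)/10 + (V_1 - 0)/300 = 0
Collecting terms: 0.1033 × V_1 = 0.5  =>  V_1 = 4.839 V
Part 1:
  Read off the nodal solution: V_1 = 4.839 V
Part 2:
  I_R1 = (V_0 - V_1)/R1 = (5 - 4.839)/10 = 0.01613 A
  Magnitude: I_R1 = 0.01613 A
Part 3:
  I_R1 = (V_0 - V_1)/R1 = (5 - 4.839)/10 = 0.01613 A
  P_R1 = I_R1² × R1 = (0.01613)² × 10 = 0.002601 W

Final answers:
1. V_1 = 4.839 V
2. I_R1 = 0.01613 A
3. P_R1 = 0.002601 W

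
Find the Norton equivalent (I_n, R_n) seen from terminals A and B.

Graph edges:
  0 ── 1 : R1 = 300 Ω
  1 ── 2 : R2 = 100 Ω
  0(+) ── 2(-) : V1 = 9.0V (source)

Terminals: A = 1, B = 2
Find the Thévenin equivalent first; then I_n = V_th/R_th and R_n = R_th.
Step 1 — V_th is the open-circuit voltage V_A - V_B (nothing connected across the terminals).
Nodal analysis, taking node 2 as the 0 V reference.
Source V1 fixes V_0 = 9 V.
KCL at each unknown node (sum of currents leaving = 0; resistances in Ω):
  Node 1: (V_1 - 9)/300 + (V_1 - 0)/100 = 0
Collecting terms: 0.01333 × V_1 = 0.03  =>  V_1 = 2.25 V
V_th = V_1 - V_2 = 2.25 - 0 = 2.25 V
Step 2 — R_th: zero the source — replace V1 by a short circuit (node 2 merges into node 0) — and find the resistance seen between A (node 1) and B (node 0).
Reduce the network between node 1 (A) and node 0 (B) by series/parallel combination:
  Rp1 = R1 ‖ R2 (parallel, both between nodes 0 and 1) = 1/(1/300 + 1/100) = 75 Ω
R_th = 75 Ω
I_n = V_th/R_th = 2.25/75 = 0.03 A, and R_n = R_th = 75 Ω

Final answer: I_n = 0.03 A, R_n = 75 Ω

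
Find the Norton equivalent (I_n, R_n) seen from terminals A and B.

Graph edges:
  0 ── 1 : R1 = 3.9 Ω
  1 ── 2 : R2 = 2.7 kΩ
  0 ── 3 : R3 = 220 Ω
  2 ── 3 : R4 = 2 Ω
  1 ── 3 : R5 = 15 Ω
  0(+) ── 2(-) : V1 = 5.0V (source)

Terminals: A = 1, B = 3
Find the Thévenin equivalent first; then I_n = V_th/R_th and R_n = R_th.
Step 1 — V_th is the open-circuit voltage V_A - V_B (nothing connected across the terminals).
Nodal analysis, taking node 2 as the 0 V reference.
Source V1 fixes V_0 = 5 V.
KCL at each unknown node (sum of currents leaving = 0; resistances in Ω):
  Node 1: (V_1 - 5)/3.9 + (V_1 - 0)/2700 + (V_1 - V_3)/15 = 0
  Node 3: (V_3 - 5)/220 + (V_3 - 0)/2 + (V_3 - V_1)/15 = 0
Collecting terms (coefficients in siemens):
  0.3234·V_1 - 0.06667·V_3 = 1.282
  0.5712·V_3 - 0.06667·V_1 = 0.02273
Determinant D = (0.3234)(0.5712) - (-0.06667)(-0.06667) = 0.1803
V_1 = [(1.282)(0.5712) - (-0.06667)(0.02273)]/D = 4.07 V
V_3 = [(0.3234)(0.02273) - (1.282)(-0.06667)]/D = 0.5148 V
V_th = V_1 - V_3 = 4.07 - 0.5148 = 3.555 V
Step 2 — R_th: zero the source — replace V1 by a short circuit (node 2 merges into node 0) — and find the resistance seen between A (node 1) and B (node 3).
Reduce the network between node 1 (A) and node 3 (B) by series/parallel combination:
  Rp1 = R1 ‖ R2 (parallel, both between nodes 0 and 1) = 1/(1/3.9 + 1/2700) = 3.894 Ω
  Rp2 = R3 ‖ R4 (parallel, both between nodes 0 and 3) = 1/(1/220 + 1/2) = 1.982 Ω
  Rs1 = Rp1 + Rp2 (series, joined only at node 0) = 3.894 + 1.982 = 5.876 Ω
  Rp3 = R5 ‖ Rs1 (parallel, both between nodes 1 and 3) = 1/(1/15 + 1/5.876) = 4.222 Ω
R_th = 4.222 Ω
I_n = V_th/R_th = 3.555/4.222 = 0.842 A, and R_n = R_th = 4.222 Ω

Final answer: I_n = 0.842 A, R_n = 4.222 Ω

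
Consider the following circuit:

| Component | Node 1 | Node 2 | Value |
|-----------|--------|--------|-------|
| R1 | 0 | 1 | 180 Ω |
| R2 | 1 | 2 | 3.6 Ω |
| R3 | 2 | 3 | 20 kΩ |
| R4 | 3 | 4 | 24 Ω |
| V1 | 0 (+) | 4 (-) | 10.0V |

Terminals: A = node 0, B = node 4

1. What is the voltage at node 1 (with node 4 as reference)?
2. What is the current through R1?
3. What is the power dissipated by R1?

Nodal analysis, taking node 4 as the 0 V reference.
Source V1 fixes V_0 = 10 V.
KCL at each unknown node (sum of currents leaving = 0; resistances in Ω):
  Node 1: (V_1 - 10)/180 + (V_1 - V_2)/3.6 = 0
  Node 2: (V_2 - V_1)/3.6 + (V_2 - V_3)/20000 = 0
  Node 3: (V_3 - V_2)/20000 + (V_3 - 0)/24 = 0
Collecting terms (coefficients in siemens):
  0.2833·V_1 - 0.2778·V_2 = 0.05556
  0.2778·V_2 - 0.2778·V_1 - 0.00005·V_3 = 0
  0.04172·V_3 - 0.00005·V_2 = 0
Solving these 3 simultaneous equations (Gaussian elimination) gives:
  V_1 = 9.911 V, V_2 = 9.909 V, V_3 = 0.01188 V
Part 1:
  Read off the nodal solution: V_1 = 9.911 V
Part 2:
  I_R1 = (V_0 - V_1)/R1 = (10 - 9.911)/180 = 0.0004949 A
  Magnitude: I_R1 = 0.0004949 A
Part 3:
  I_R1 = (V_0 - V_1)/R1 = (10 - 9.911)/180 = 0.0004949 A
  P_R1 = I_R1² × R1 = (0.0004949)² × 180 = 0.00004408 W

Final answers:
1. V_1 = 9.911 V
2. I_R1 = 0.0004949 A
3. P_R1 = 4.408e-05 W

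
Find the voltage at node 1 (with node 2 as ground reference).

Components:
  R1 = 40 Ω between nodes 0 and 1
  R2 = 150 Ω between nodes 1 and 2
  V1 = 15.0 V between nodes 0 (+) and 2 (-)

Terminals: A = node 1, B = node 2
Nodal analysis, taking node 2 as the 0 V reference.
Source V1 fixes V_0 = 15 V.
KCL at each unknown node (sum of currents leaving = 0; resistances in Ω):
  Node 1: (V_1 - 15)/40 + (V_1 - 0)/150 = 0
Collecting terms: 0.03167 × V_1 = 0.375  =>  V_1 = 11.84 V
The requested potential is V_1 = 11.84 V.

Final answer: V_1 = 11.84 V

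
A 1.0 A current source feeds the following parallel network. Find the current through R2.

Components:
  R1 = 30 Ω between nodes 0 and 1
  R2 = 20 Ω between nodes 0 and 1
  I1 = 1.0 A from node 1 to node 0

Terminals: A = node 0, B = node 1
All resistors sit directly between nodes 0 and 1, so they are in parallel and share one voltage V; the full source current 1 A splits among them.
1/R_par = 1/30 + 1/20 = 0.08333 S  =>  R_par = 12 Ω
V = I × R_par = 1 × 12 = 12 V
I_R2 = V/R2 = 12/20 = 0.6 A

Final answer: 0.6 A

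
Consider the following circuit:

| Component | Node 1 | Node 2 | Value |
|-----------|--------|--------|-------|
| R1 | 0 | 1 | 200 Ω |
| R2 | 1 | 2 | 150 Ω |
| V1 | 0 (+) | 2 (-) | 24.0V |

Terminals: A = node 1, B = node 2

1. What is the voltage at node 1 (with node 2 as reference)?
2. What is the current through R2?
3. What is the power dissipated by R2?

Nodal analysis, taking node 2 as the 0 V reference.
Source V1 fixes V_0 = 24 V.
KCL at each unknown node (sum of currents leaving = 0; resistances in Ω):
  Node 1: (V_1 - 24)/200 + (V_1 - 0)/150 = 0
Collecting terms: 0.01167 × V_1 = 0.12  =>  V_1 = 10.29 V
Part 1:
  Read off the nodal solution: V_1 = 10.29 V
Part 2:
  I_R2 = (V_1 - V_2)/R2 = (10.29 - 0)/150 = 0.06857 A
  Magnitude: I_R2 = 0.06857 A
Part 3:
  I_R2 = (V_1 - V_2)/R2 = (10.29 - 0)/150 = 0.06857 A
  P_R2 = I_R2² × R2 = (0.06857)² × 150 = 0.7053 W

Final answers:
1. V_1 = 10.29 V
2. I_R2 = 0.06857 A
3. P_R2 = 0.7053 W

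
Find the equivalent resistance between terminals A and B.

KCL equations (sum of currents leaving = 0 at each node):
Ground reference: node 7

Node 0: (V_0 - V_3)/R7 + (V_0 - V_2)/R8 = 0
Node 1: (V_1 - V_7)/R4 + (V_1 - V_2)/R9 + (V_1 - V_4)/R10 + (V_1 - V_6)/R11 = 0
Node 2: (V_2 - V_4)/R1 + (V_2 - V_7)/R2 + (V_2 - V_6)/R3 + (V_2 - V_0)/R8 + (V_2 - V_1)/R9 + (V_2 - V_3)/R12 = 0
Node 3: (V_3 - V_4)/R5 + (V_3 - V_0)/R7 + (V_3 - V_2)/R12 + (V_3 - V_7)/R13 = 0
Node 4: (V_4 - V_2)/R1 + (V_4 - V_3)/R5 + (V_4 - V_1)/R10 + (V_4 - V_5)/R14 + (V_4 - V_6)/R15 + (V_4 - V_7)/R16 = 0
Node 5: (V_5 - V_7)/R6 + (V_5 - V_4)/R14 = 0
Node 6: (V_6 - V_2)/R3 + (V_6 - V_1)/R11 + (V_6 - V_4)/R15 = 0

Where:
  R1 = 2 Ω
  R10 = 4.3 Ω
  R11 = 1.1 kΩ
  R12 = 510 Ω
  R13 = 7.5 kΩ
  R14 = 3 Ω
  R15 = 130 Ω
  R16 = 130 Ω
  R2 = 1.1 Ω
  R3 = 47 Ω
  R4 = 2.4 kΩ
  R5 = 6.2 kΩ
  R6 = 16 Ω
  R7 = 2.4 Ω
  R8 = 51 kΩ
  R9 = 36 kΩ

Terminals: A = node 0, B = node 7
The network is not a plain series/parallel combination. Inject a 1 A test current into terminal A (node 0) and return it from terminal B (node 7); then R_eq = V_A / (1 A).
Nodal analysis, taking node 7 as the 0 V reference.
Current source I_test pushes 1 A into node 0 and draws it out of node 7.
KCL at each unknown node (sum of currents leaving = 0; resistances in Ω):
  Node 0: (V_0 - V_3)/2.4 + (V_0 - V_2)/51000 - 1 = 0
  Node 1: (V_1 - 0)/2400 + (V_1 - V_2)/36000 + (V_1 - V_4)/4.3 + (V_1 - V_6)/1100 = 0
  Node 2: (V_2 - V_0)/51000 + (V_2 - V_1)/36000 + (V_2 - V_4)/2 + (V_2 - 0)/1.1 + (V_2 - V_6)/47 + (V_2 - V_3)/510 = 0
  Node 3: (V_3 - V_0)/2.4 + (V_3 - V_2)/510 + (V_3 - V_4)/6200 + (V_3 - 0)/7500 = 0
  Node 4: (V_4 - V_1)/4.3 + (V_4 - V_2)/2 + (V_4 - V_3)/6200 + (V_4 - V_5)/3 + (V_4 - V_6)/130 + (V_4 - 0)/130 = 0
  Node 5: (V_5 - V_4)/3 + (V_5 - 0)/16 = 0
  Node 6: (V_6 - V_1)/1100 + (V_6 - V_2)/47 + (V_6 - V_4)/130 = 0
Collecting terms (coefficients in siemens):
  0.4167·V_0 - 0.00001961·V_2 - 0.4167·V_3 = 1
  0.2339·V_1 - 0.00002778·V_2 - 0.2326·V_4 - 0.0009091·V_6 = 0
  1.432·V_2 - 0.00001961·V_0 - 0.00002778·V_1 - 0.001961·V_3 - 0.5·V_4 - 0.02128·V_6 = 0
  0.4189·V_3 - 0.4167·V_0 - 0.001961·V_2 - 0.0001613·V_4 = 0
  1.081·V_4 - 0.2326·V_1 - 0.5·V_2 - 0.0001613·V_3 - 0.3333·V_5 - 0.007692·V_6 = 0
  0.3958·V_5 - 0.3333·V_4 = 0
  0.02988·V_6 - 0.0009091·V_1 - 0.02128·V_2 - 0.007692·V_4 = 0
Solving these 7 simultaneous equations (Gaussian elimination) gives:
  V_0 = 442.8 V, V_1 = 0.9886 V, V_2 = 0.9692 V, V_3 = 440.5 V
  V_4 = 0.9904 V, V_5 = 0.834 V, V_6 = 0.9753 V
R_eq = V_0 / 1 A = 442.8 Ω

Final answer: 442.8 Ω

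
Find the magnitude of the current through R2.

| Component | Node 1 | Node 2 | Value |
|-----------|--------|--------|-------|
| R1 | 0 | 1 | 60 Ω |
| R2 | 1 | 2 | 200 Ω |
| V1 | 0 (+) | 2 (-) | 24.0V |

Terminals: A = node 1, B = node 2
Nodal analysis, taking node 2 as the 0 V reference.
Source V1 fixes V_0 = 24 V.
KCL at each unknown node (sum of currents leaving = 0; resistances in Ω):
  Node 1: (V_1 - 24)/60 + (V_1 - 0)/200 = 0
Collecting terms: 0.02167 × V_1 = 0.4  =>  V_1 = 18.46 V
I_R2 = (V_1 - V_2)/R2 = (18.46 - 0)/200 = 0.09231 A
|I_R2| = 0.09231 A

Final answer: |I_R2| = 0.09231 A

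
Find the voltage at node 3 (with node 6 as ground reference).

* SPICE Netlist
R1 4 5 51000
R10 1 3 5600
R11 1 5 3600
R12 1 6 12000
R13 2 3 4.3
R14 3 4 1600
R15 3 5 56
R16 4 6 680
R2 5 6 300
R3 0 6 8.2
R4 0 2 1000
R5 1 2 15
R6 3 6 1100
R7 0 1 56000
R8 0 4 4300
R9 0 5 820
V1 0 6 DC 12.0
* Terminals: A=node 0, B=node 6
Nodal analysis, taking node 6 as the 0 V reference.
Source V1 fixes V_0 = 12 V.
KCL at each unknown node (sum of currents leaving = 0; resistances in Ω):
  Node 1: (V_1 - V_2)/15 + (V_1 - 12)/56000 + (V_1 - V_3)/5600 + (V_1 - V_5)/3600 + (V_1 - 0)/12000 = 0
  Node 2: (V_2 - 12)/1000 + (V_2 - V_1)/15 + (V_2 - V_3)/4.3 = 0
  Node 3: (V_3 - 0)/1100 + (V_3 - V_1)/5600 + (V_3 - V_2)/4.3 + (V_3 - V_4)/1600 + (V_3 - V_5)/56 = 0
  Node 4: (V_4 - V_5)/51000 + (V_4 - 12)/4300 + (V_4 - V_3)/1600 + (V_4 - 0)/680 = 0
  Node 5: (V_5 - V_4)/51000 + (V_5 - 0)/300 + (V_5 - 12)/820 + (V_5 - V_1)/3600 + (V_5 - V_3)/56 = 0
Collecting terms (coefficients in siemens):
  0.06722·V_1 - 0.06667·V_2 - 0.0001786·V_3 - 0.0002778·V_5 = 0.0002143
  0.3002·V_2 - 0.06667·V_1 - 0.2326·V_3 = 0.012
  0.2521·V_3 - 0.0001786·V_1 - 0.2326·V_2 - 0.000625·V_4 - 0.01786·V_5 = 0
  0.002348·V_4 - 0.000625·V_3 - 0.00001961·V_5 = 0.002791
  0.02271·V_5 - 0.0002778·V_1 - 0.01786·V_3 - 0.00001961·V_4 = 0.01463
Solving these 5 simultaneous equations (Gaussian elimination) gives:
  V_1 = 4.059 V, V_2 = 4.063 V, V_3 = 4.029 V, V_4 = 2.294 V
  V_5 = 3.865 V
The requested potential is V_3 = 4.029 V.

Final answer: V_3 = 4.029 V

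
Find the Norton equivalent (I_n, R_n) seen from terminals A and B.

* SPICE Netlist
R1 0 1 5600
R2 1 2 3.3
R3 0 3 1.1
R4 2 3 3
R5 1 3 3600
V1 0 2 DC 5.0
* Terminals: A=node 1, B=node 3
Find the Thévenin equivalent first; then I_n = V_th/R_th and R_n = R_th.
Step 1 — V_th is the open-circuit voltage V_A - V_B (nothing connected across the terminals).
Nodal analysis, taking node 2 as the 0 V reference.
Source V1 fixes V_0 = 5 V.
KCL at each unknown node (sum of currents leaving = 0; resistances in Ω):
  Node 1: (V_1 - 5)/5600 + (V_1 - 0)/3.3 + (V_1 - V_3)/3600 = 0
  Node 3: (V_3 - 5)/1.1 + (V_3 - 0)/3 + (V_3 - V_1)/3600 = 0
Collecting terms (coefficients in siemens):
  0.3035·V_1 - 0.0002778·V_3 = 0.0008929
  1.243·V_3 - 0.0002778·V_1 = 4.545
Determinant D = (0.3035)(1.243) - (-0.0002778)(-0.0002778) = 0.3771
V_1 = [(0.0008929)(1.243) - (-0.0002778)(4.545)]/D = 0.00629 V
V_3 = [(0.3035)(4.545) - (0.0008929)(-0.0002778)]/D = 3.658 V
V_th = V_1 - V_3 = 0.00629 - 3.658 = -3.651 V
Step 2 — R_th: zero the source — replace V1 by a short circuit (node 2 merges into node 0) — and find the resistance seen between A (node 1) and B (node 3).
Reduce the network between node 1 (A) and node 3 (B) by series/parallel combination:
  Rp1 = R1 ‖ R2 (parallel, both between nodes 0 and 1) = 1/(1/5600 + 1/3.3) = 3.298 Ω
  Rp2 = R3 ‖ R4 (parallel, both between nodes 0 and 3) = 1/(1/1.1 + 1/3) = 0.8049 Ω
  Rs1 = Rp1 + Rp2 (series, joined only at node 0) = 3.298 + 0.8049 = 4.103 Ω
  Rp3 = R5 ‖ Rs1 (parallel, both between nodes 1 and 3) = 1/(1/3600 + 1/4.103) = 4.098 Ω
R_th = 4.098 Ω
I_n = V_th/R_th = -3.651/4.098 = -0.891 A, and R_n = R_th = 4.098 Ω

Final answer: I_n = -0.891 A, R_n = 4.098 Ω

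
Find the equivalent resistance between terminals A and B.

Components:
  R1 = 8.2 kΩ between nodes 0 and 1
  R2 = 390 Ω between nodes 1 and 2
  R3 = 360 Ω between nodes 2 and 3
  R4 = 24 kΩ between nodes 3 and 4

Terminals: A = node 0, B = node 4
Reduce the network between node 0 (A) and node 4 (B) by series/parallel combination:
  Rs1 = R1 + R2 (series, joined only at node 1) = 8200 + 390 = 8590 Ω
  Rs2 = R3 + Rs1 (series, joined only at node 2) = 360 + 8590 = 8950 Ω
  Rs3 = R4 + Rs2 (series, joined only at node 3) = 24000 + 8950 = 32950 Ω
R_eq = 32.95 kΩ

Final answer: 32.95 kΩ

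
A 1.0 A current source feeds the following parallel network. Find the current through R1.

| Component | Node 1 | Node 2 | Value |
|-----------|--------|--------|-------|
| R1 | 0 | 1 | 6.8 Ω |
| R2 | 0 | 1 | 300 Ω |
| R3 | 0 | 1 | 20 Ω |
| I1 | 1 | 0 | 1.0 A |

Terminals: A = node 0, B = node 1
All resistors sit directly between nodes 0 and 1, so they are in parallel and share one voltage V; the full source current 1 A splits among them.
1/R_par = 1/6.8 + 1/300 + 1/20 = 0.2004 S  =>  R_par = 4.99 Ω
V = I × R_par = 1 × 4.99 = 4.99 V
I_R1 = V/R1 = 4.99/6.8 = 0.7339 A

Final answer: 0.7339 A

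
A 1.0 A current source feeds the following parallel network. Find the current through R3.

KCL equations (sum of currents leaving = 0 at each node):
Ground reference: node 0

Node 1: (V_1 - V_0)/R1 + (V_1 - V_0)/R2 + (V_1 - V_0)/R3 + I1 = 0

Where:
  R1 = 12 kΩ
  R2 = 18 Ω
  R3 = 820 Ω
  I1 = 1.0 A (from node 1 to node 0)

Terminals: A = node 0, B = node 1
All resistors sit directly between nodes 0 and 1, so they are in parallel and share one voltage V; the full source current 1 A splits among them.
1/R_par = 1/12000 + 1/18 + 1/820 = 0.05686 S  =>  R_par = 17.59 Ω
V = I × R_par = 1 × 17.59 = 17.59 V
I_R3 = V/R3 = 17.59/820 = 0.02145 A

Final answer: 0.02145 A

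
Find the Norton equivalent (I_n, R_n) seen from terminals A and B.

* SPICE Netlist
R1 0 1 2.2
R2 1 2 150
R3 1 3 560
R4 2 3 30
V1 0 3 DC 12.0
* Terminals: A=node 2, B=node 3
Find the Thévenin equivalent first; then I_n = V_th/R_th and R_n = R_th.
Step 1 — V_th is the open-circuit voltage V_A - V_B (nothing connected across the terminals).
Nodal analysis, taking node 3 as the 0 V reference.
Source V1 fixes V_0 = 12 V.
KCL at each unknown node (sum of currents leaving = 0; resistances in Ω):
  Node 1: (V_1 - 12)/2.2 + (V_1 - V_2)/150 + (V_1 - 0)/560 = 0
  Node 2: (V_2 - V_1)/150 + (V_2 - 0)/30 = 0
Collecting terms (coefficients in siemens):
  0.463·V_1 - 0.006667·V_2 = 5.455
  0.04·V_2 - 0.006667·V_1 = 0
Determinant D = (0.463)(0.04) - (-0.006667)(-0.006667) = 0.01848
V_1 = [(5.455)(0.04) - (-0.006667)(0)]/D = 11.81 V
V_2 = [(0.463)(0) - (5.455)(-0.006667)]/D = 1.968 V
V_th = V_2 - V_3 = 1.968 - 0 = 1.968 V
Step 2 — R_th: zero the source — replace V1 by a short circuit (node 3 merges into node 0) — and find the resistance seen between A (node 2) and B (node 0).
Reduce the network between node 2 (A) and node 0 (B) by series/parallel combination:
  Rp1 = R1 ‖ R3 (parallel, both between nodes 0 and 1) = 1/(1/2.2 + 1/560) = 2.191 Ω
  Rs1 = R2 + Rp1 (series, joined only at node 1) = 150 + 2.191 = 152.2 Ω
  Rp2 = R4 ‖ Rs1 (parallel, both between nodes 0 and 2) = 1/(1/30 + 1/152.2) = 25.06 Ω
R_th = 25.06 Ω
I_n = V_th/R_th = 1.968/25.06 = 0.07854 A, and R_n = R_th = 25.06 Ω

Final answer: I_n = 0.07854 A, R_n = 25.06 Ω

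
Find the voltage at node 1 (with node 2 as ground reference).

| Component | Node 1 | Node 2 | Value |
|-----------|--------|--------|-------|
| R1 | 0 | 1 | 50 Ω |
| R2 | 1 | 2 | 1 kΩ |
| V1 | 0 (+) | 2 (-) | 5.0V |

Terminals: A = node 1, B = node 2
Nodal analysis, taking node 2 as the 0 V reference.
Source V1 fixes V_0 = 5 V.
KCL at each unknown node (sum of currents leaving = 0; resistances in Ω):
  Node 1: (V_1 - 5)/50 + (V_1 - 0)/1000 = 0
Collecting terms: 0.021 × V_1 = 0.1  =>  V_1 = 4.762 V
The requested potential is V_1 = 4.762 V.

Final answer: V_1 = 4.762 V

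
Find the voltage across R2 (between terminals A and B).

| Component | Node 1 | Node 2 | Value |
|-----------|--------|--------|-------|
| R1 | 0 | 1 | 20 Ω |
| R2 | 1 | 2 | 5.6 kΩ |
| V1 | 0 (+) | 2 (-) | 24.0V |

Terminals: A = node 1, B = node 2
R1 and R2 are in series across V1 (node 0 → node 1 → node 2), and the output A–B is taken across R2, so this is a voltage divider.
Series current: I = V1/(R1 + R2) = 24/(20 + 5600) = 24/5620 = 0.00427 A
V_R2 = I × R2 = V1 × R2/(R1 + R2) = 24 × 5600/5620 = 23.91 V

Final answer: 23.91 V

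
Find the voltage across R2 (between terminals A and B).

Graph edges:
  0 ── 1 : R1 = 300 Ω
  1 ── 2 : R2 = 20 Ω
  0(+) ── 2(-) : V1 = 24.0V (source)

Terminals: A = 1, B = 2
R1 and R2 are in series across V1 (node 0 → node 1 → node 2), and the output A–B is taken across R2, so this is a voltage divider.
Series current: I = V1/(R1 + R2) = 24/(300 + 20) = 24/320 = 0.075 A
V_R2 = I × R2 = V1 × R2/(R1 + R2) = 24 × 20/320 = 1.5 V

Final answer: 1.5 V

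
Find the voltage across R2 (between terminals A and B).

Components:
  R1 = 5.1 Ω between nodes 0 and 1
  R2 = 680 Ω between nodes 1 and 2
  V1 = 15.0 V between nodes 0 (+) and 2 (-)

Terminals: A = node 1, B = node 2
R1 and R2 are in series across V1 (node 0 → node 1 → node 2), and the output A–B is taken across R2, so this is a voltage divider.
Series current: I = V1/(R1 + R2) = 15/(5.1 + 680) = 15/685.1 = 0.02189 A
V_R2 = I × R2 = V1 × R2/(R1 + R2) = 15 × 680/685.1 = 14.89 V

Final answer: 14.89 V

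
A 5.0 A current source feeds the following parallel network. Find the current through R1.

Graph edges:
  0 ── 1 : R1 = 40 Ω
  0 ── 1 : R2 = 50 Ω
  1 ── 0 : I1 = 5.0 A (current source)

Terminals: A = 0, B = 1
All resistors sit directly between nodes 0 and 1, so they are in parallel and share one voltage V; the full source current 5 A splits among them.
1/R_par = 1/40 + 1/50 = 0.045 S  =>  R_par = 22.22 Ω
V = I × R_par = 5 × 22.22 = 111.1 V
I_R1 = V/R1 = 111.1/40 = 2.778 A

Final answer: 2.778 A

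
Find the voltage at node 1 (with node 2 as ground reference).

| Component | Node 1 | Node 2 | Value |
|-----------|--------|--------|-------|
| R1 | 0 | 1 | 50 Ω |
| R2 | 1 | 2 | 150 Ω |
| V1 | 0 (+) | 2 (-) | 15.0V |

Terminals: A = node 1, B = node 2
Nodal analysis, taking node 2 as the 0 V reference.
Source V1 fixes V_0 = 15 V.
KCL at each unknown node (sum of currents leaving = 0; resistances in Ω):
  Node 1: (V_1 - 15)/50 + (V_1 - 0)/150 = 0
Collecting terms: 0.02667 × V_1 = 0.3  =>  V_1 = 11.25 V
The requested potential is V_1 = 11.25 V.

Final answer: V_1 = 11.25 V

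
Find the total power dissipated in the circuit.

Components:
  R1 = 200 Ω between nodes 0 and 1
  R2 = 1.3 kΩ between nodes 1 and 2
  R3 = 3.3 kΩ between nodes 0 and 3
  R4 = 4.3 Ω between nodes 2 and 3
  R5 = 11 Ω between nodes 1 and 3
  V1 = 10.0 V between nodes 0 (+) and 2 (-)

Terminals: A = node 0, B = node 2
Nodal analysis, taking node 2 as the 0 V reference.
Source V1 fixes V_0 = 10 V.
KCL at each unknown node (sum of currents leaving = 0; resistances in Ω):
  Node 1: (V_1 - 10)/200 + (V_1 - 0)/1300 + (V_1 - V_3)/11 = 0
  Node 3: (V_3 - 10)/3300 + (V_3 - 0)/4.3 + (V_3 - V_1)/11 = 0
Collecting terms (coefficients in siemens):
  0.09668·V_1 - 0.09091·V_3 = 0.05
  0.3238·V_3 - 0.09091·V_1 = 0.00303
Determinant D = (0.09668)(0.3238) - (-0.09091)(-0.09091) = 0.02304
V_1 = [(0.05)(0.3238) - (-0.09091)(0.00303)]/D = 0.7147 V
V_3 = [(0.09668)(0.00303) - (0.05)(-0.09091)]/D = 0.21 V
Power in each resistor, P = (ΔV)²/R:
  P_R1 = (10 - 0.7147)²/200 = 0.4311 W
  P_R2 = (0.7147 - 0)²/1300 = 0.0003929 W
  P_R3 = (10 - 0.21)²/3300 = 0.02904 W
  P_R4 = (0 - 0.21)²/4.3 = 0.01026 W
  P_R5 = (0.7147 - 0.21)²/11 = 0.02315 W
P_total = P_R1 + P_R2 + P_R3 + P_R4 + P_R5 = 0.4939 W

Final answer: 0.4939 W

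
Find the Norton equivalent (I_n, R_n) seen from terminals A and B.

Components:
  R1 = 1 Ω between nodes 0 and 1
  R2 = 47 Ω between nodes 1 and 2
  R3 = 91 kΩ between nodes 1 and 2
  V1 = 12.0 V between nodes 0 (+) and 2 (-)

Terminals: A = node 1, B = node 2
Find the Thévenin equivalent first; then I_n = V_th/R_th and R_n = R_th.
Step 1 — V_th is the open-circuit voltage V_A - V_B (nothing connected across the terminals).
Nodal analysis, taking node 2 as the 0 V reference.
Source V1 fixes V_0 = 12 V.
KCL at each unknown node (sum of currents leaving = 0; resistances in Ω):
  Node 1: (V_1 - 12)/1 + (V_1 - 0)/47 + (V_1 - 0)/91000 = 0
Collecting terms: 1.021 × V_1 = 12  =>  V_1 = 11.75 V
V_th = V_1 - V_2 = 11.75 - 0 = 11.75 V
Step 2 — R_th: zero the source — replace V1 by a short circuit (node 2 merges into node 0) — and find the resistance seen between A (node 1) and B (node 0).
Reduce the network between node 1 (A) and node 0 (B) by series/parallel combination:
  Rp1 = R1 ‖ R2 ‖ R3 (parallel, all between nodes 0 and 1) = 1/(1/1 + 1/47 + 1/91000) = 0.9792 Ω
R_th = 0.9792 Ω
I_n = V_th/R_th = 11.75/0.9792 = 12 A, and R_n = R_th = 0.9792 Ω

Final answer: I_n = 12 A, R_n = 0.9792 Ω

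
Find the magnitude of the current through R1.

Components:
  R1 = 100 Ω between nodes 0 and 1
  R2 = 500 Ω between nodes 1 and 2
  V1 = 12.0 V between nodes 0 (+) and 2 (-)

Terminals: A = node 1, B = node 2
Nodal analysis, taking node 2 as the 0 V reference.
Source V1 fixes V_0 = 12 V.
KCL at each unknown node (sum of currents leaving = 0; resistances in Ω):
  Node 1: (V_1 - 12)/100 + (V_1 - 0)/500 = 0
Collecting terms: 0.012 × V_1 = 0.12  =>  V_1 = 10 V
I_R1 = (V_0 - V_1)/R1 = (12 - 10)/100 = 0.02 A
|I_R1| = 0.02 A

Final answer: |I_R1| = 0.02 A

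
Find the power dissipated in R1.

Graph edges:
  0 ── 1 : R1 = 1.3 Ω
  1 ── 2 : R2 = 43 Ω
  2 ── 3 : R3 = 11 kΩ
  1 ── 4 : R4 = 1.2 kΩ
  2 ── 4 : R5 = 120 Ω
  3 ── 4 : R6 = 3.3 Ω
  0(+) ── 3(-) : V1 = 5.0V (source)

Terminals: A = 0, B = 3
Nodal analysis, taking node 3 as the 0 V reference.
Source V1 fixes V_0 = 5 V.
KCL at each unknown node (sum of currents leaving = 0; resistances in Ω):
  Node 1: (V_1 - 5)/1.3 + (V_1 - V_2)/43 + (V_1 - V_4)/1200 = 0
  Node 2: (V_2 - V_1)/43 + (V_2 - 0)/11000 + (V_2 - V_4)/120 = 0
  Node 4: (V_4 - V_1)/1200 + (V_4 - V_2)/120 + (V_4 - 0)/3.3 = 0
Collecting terms (coefficients in siemens):
  0.7933·V_1 - 0.02326·V_2 - 0.0008333·V_4 = 3.846
  0.03168·V_2 - 0.02326·V_1 - 0.008333·V_4 = 0
  0.3122·V_4 - 0.0008333·V_1 - 0.008333·V_2 = 0
Solving these 3 simultaneous equations (Gaussian elimination) gives:
  V_1 = 4.956 V, V_2 = 3.667 V, V_4 = 0.1111 V
I_R1 = (V_0 - V_1)/R1 = (5 - 4.956)/1.3 = 0.034 A
P_R1 = I_R1² × R1 = (0.034)² × 1.3 = 0.001503 W

Final answer: 0.001503 W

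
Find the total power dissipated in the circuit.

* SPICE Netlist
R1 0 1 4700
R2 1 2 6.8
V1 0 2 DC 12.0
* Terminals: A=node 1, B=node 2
Nodal analysis, taking node 2 as the 0 V reference.
Source V1 fixes V_0 = 12 V.
KCL at each unknown node (sum of currents leaving = 0; resistances in Ω):
  Node 1: (V_1 - 12)/4700 + (V_1 - 0)/6.8 = 0
Collecting terms: 0.1473 × V_1 = 0.002553  =>  V_1 = 0.01734 V
Power in each resistor, P = (ΔV)²/R:
  P_R1 = (12 - 0.01734)²/4700 = 0.03055 W
  P_R2 = (0.01734 - 0)²/6.8 = 0.0000442 W
P_total = P_R1 + P_R2 = 0.03059 W

Final answer: 0.03059 W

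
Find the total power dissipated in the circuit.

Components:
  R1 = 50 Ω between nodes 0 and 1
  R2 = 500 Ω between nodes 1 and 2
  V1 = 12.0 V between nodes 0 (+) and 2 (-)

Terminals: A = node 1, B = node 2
Nodal analysis, taking node 2 as the 0 V reference.
Source V1 fixes V_0 = 12 V.
KCL at each unknown node (sum of currents leaving = 0; resistances in Ω):
  Node 1: (V_1 - 12)/50 + (V_1 - 0)/500 = 0
Collecting terms: 0.022 × V_1 = 0.24  =>  V_1 = 10.91 V
Power in each resistor, P = (ΔV)²/R:
  P_R1 = (12 - 10.91)²/50 = 0.0238 W
  P_R2 = (10.91 - 0)²/500 = 0.238 W
P_total = P_R1 + P_R2 = 0.2618 W

Final answer: 0.2618 W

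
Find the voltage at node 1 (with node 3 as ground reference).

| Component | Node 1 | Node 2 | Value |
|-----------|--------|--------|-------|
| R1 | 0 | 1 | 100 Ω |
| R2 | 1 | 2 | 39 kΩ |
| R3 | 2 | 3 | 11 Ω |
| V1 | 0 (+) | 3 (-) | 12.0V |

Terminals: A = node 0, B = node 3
Nodal analysis, taking node 3 as the 0 V reference.
Source V1 fixes V_0 = 12 V.
KCL at each unknown node (sum of currents leaving = 0; resistances in Ω):
  Node 1: (V_1 - 12)/100 + (V_1 - V_2)/39000 = 0
  Node 2: (V_2 - V_1)/39000 + (V_2 - 0)/11 = 0
Collecting terms (coefficients in siemens):
  0.01003·V_1 - 0.00002564·V_2 = 0.12
  0.09093·V_2 - 0.00002564·V_1 = 0
Determinant D = (0.01003)(0.09093) - (-0.00002564)(-0.00002564) = 0.0009117
V_1 = [(0.12)(0.09093) - (-0.00002564)(0)]/D = 11.97 V
V_2 = [(0.01003)(0) - (0.12)(-0.00002564)]/D = 0.003375 V
The requested potential is V_1 = 11.97 V.

Final answer: V_1 = 11.97 V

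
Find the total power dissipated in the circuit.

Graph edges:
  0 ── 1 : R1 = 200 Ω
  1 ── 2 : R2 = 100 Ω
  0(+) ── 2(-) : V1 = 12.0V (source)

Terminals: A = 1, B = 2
Nodal analysis, taking node 2 as the 0 V reference.
Source V1 fixes V_0 = 12 V.
KCL at each unknown node (sum of currents leaving = 0; resistances in Ω):
  Node 1: (V_1 - 12)/200 + (V_1 - 0)/100 = 0
Collecting terms: 0.015 × V_1 = 0.06  =>  V_1 = 4 V
Power in each resistor, P = (ΔV)²/R:
  P_R1 = (12 - 4)²/200 = 0.32 W
  P_R2 = (4 - 0)²/100 = 0.16 W
P_total = P_R1 + P_R2 = 0.48 W

Final answer: 0.48 W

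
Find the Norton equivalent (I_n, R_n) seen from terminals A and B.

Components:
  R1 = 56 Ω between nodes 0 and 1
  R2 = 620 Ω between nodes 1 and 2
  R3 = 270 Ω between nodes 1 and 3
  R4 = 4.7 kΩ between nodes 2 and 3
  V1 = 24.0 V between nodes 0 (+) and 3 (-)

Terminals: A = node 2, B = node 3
Find the Thévenin equivalent first; then I_n = V_th/R_th and R_n = R_th.
Step 1 — V_th is the open-circuit voltage V_A - V_B (nothing connected across the terminals).
Nodal analysis, taking node 3 as the 0 V reference.
Source V1 fixes V_0 = 24 V.
KCL at each unknown node (sum of currents leaving = 0; resistances in Ω):
  Node 1: (V_1 - 24)/56 + (V_1 - V_2)/620 + (V_1 - 0)/270 = 0
  Node 2: (V_2 - V_1)/620 + (V_2 - 0)/4700 = 0
Collecting terms (coefficients in siemens):
  0.02317·V_1 - 0.001613·V_2 = 0.4286
  0.001826·V_2 - 0.001613·V_1 = 0
Determinant D = (0.02317)(0.001826) - (-0.001613)(-0.001613) = 0.00003971
V_1 = [(0.4286)(0.001826) - (-0.001613)(0)]/D = 19.71 V
V_2 = [(0.02317)(0) - (0.4286)(-0.001613)]/D = 17.41 V
V_th = V_2 - V_3 = 17.41 - 0 = 17.41 V
Step 2 — R_th: zero the source — replace V1 by a short circuit (node 3 merges into node 0) — and find the resistance seen between A (node 2) and B (node 0).
Reduce the network between node 2 (A) and node 0 (B) by series/parallel combination:
  Rp1 = R1 ‖ R3 (parallel, both between nodes 0 and 1) = 1/(1/56 + 1/270) = 46.38 Ω
  Rs1 = R2 + Rp1 (series, joined only at node 1) = 620 + 46.38 = 666.4 Ω
  Rp2 = R4 ‖ Rs1 (parallel, both between nodes 0 and 2) = 1/(1/4700 + 1/666.4) = 583.6 Ω
R_th = 583.6 Ω
I_n = V_th/R_th = 17.41/583.6 = 0.02983 A, and R_n = R_th = 583.6 Ω

Final answer: I_n = 0.02983 A, R_n = 583.6 Ω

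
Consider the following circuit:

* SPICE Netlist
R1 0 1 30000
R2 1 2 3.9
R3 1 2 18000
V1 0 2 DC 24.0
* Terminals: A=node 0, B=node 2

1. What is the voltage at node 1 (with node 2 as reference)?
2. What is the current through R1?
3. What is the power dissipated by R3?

Nodal analysis, taking node 2 as the 0 V reference.
Source V1 fixes V_0 = 24 V.
KCL at each unknown node (sum of currents leaving = 0; resistances in Ω):
  Node 1: (V_1 - 24)/30000 + (V_1 - 0)/3.9 + (V_1 - 0)/18000 = 0
Collecting terms: 0.2565 × V_1 = 0.0008  =>  V_1 = 0.003119 V
Part 1:
  Read off the nodal solution: V_1 = 0.003119 V
Part 2:
  I_R1 = (V_0 - V_1)/R1 = (24 - 0.003119)/30000 = 0.0007999 A
  Magnitude: I_R1 = 0.0007999 A
Part 3:
  I_R3 = (V_1 - V_2)/R3 = (0.003119 - 0)/18000 = 0.0000001733 A
  P_R3 = I_R3² × R3 = (0.0000001733)² × 18000 = 0.0000000005404 W

Final answers:
1. V_1 = 0.003119 V
2. I_R1 = 0.0007999 A
3. P_R3 = 5.404e-10 W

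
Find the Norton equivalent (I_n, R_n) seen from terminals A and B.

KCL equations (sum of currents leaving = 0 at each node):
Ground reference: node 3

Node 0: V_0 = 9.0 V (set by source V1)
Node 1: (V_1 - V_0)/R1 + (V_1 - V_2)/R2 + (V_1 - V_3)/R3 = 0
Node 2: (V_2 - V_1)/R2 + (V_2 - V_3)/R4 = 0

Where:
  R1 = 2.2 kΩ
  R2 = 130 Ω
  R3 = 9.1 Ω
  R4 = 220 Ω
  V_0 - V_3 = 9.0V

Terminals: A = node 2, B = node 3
Find the Thévenin equivalent first; then I_n = V_th/R_th and R_n = R_th.
Step 1 — V_th is the open-circuit voltage V_A - V_B (nothing connected across the terminals).
Nodal analysis, taking node 3 as the 0 V reference.
Source V1 fixes V_0 = 9 V.
KCL at each unknown node (sum of currents leaving = 0; resistances in Ω):
  Node 1: (V_1 - 9)/2200 + (V_1 - V_2)/130 + (V_1 - 0)/9.1 = 0
  Node 2: (V_2 - V_1)/130 + (V_2 - 0)/220 = 0
Collecting terms (coefficients in siemens):
  0.118·V_1 - 0.007692·V_2 = 0.004091
  0.01224·V_2 - 0.007692·V_1 = 0
Determinant D = (0.118)(0.01224) - (-0.007692)(-0.007692) = 0.001385
V_1 = [(0.004091)(0.01224) - (-0.007692)(0)]/D = 0.03614 V
V_2 = [(0.118)(0) - (0.004091)(-0.007692)]/D = 0.02272 V
V_th = V_2 - V_3 = 0.02272 - 0 = 0.02272 V
Step 2 — R_th: zero the source — replace V1 by a short circuit (node 3 merges into node 0) — and find the resistance seen between A (node 2) and B (node 0).
Reduce the network between node 2 (A) and node 0 (B) by series/parallel combination:
  Rp1 = R1 ‖ R3 (parallel, both between nodes 0 and 1) = 1/(1/2200 + 1/9.1) = 9.063 Ω
  Rs1 = R2 + Rp1 (series, joined only at node 1) = 130 + 9.063 = 139.1 Ω
  Rp2 = R4 ‖ Rs1 (parallel, both between nodes 0 and 2) = 1/(1/220 + 1/139.1) = 85.2 Ω
R_th = 85.2 Ω
I_n = V_th/R_th = 0.02272/85.2 = 0.0002666 A, and R_n = R_th = 85.2 Ω

Final answer: I_n = 0.0002666 A, R_n = 85.2 Ω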